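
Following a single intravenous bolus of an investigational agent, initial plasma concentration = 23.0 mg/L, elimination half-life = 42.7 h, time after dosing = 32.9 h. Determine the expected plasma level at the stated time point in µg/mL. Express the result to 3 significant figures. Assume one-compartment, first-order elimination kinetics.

13.5 µg/mL

k = ln2 / t½ = 0.693147 / 42.7 = 0.01623 h⁻¹
C = C₀ · e^(−k·t) = 23.00 × e^(−0.01623 × 32.9)
  = 23.00 × 0.5863 = 13.48 mg/L
(13.48 mg/L = 13.48 µg/mL)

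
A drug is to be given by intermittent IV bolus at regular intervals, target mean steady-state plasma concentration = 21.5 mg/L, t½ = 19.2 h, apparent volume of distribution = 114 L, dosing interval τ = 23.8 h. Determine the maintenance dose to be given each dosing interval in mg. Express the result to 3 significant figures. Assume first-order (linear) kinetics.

k = ln2 / t½ = 0.693147 / 19.2 = 0.03610 h⁻¹
CL = k × Vd = 0.03610 × 114 = 4.115 L/h
At steady state, Dose/τ = Css × CL.
Dose = Css × CL × τ = 21.5 × 4.115 × 23.8 = 2106 mg

2110 mg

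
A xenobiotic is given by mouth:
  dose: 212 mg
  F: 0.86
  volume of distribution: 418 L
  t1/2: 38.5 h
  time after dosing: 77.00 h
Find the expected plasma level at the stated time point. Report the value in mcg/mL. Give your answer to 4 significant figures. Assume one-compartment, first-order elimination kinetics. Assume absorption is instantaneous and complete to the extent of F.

0.1090 mcg/mL

Amount reaching circulation = F × Dose = 0.86 × 212.0 = 182.3 mg
C₀ = F·Dose / Vd = 182.3 / 418 = 0.4361 mg/L
k = ln2 / t½ = 0.693147 / 38.5 = 0.01800 h⁻¹
t / t½ = 77.00 / 38.5 = 2 half-lives
C = C₀ × (1/2)^2 = 0.4361 × 0.2500 = 0.1090 mg/L
(0.1090 mg/L = 0.1090 mcg/mL)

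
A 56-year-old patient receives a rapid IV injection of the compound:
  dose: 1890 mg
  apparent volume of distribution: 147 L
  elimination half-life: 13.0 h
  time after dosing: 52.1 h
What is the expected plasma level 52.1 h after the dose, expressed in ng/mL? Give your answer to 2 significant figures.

800 ng/mL

C₀ = Dose / Vd = 1890 / 147 = 12.86 mg/L
k = ln2 / t½ = 0.693147 / 13.0 = 0.05332 h⁻¹
C = C₀ · e^(−k·t) = 12.86 × e^(−0.05332 × 52.1)
  = 12.86 × 0.06216 = 0.7994 mg/L
Convert: 0.7994 mg/L × 1000 = 799.4 ng/mL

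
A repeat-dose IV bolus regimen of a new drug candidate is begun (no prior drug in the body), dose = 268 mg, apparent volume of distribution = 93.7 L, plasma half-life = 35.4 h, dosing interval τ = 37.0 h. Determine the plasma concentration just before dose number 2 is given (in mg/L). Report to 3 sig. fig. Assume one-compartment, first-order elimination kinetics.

C₀ per dose = Dose / Vd = 268 / 93.7 = 2.860 mg/L
k = ln2 / t½ = 0.693147 / 35.4 = 0.01958 h⁻¹
Fraction remaining after one interval: r = e^(−kτ) = e^(−0.01958 × 37.0) = 0.4846
Before dose 2, 1 dose has been given (aged 1τ).
C_trough = C₀ × r = 2.860 × 0.4846 = 1.386 mg/L

1.39 mg/L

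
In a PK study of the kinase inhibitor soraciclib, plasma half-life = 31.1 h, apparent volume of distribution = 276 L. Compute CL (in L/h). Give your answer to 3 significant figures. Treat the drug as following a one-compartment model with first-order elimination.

k = ln2 / t½ = 0.693147 / 31.1 = 0.02229 h⁻¹
CL = k × Vd = 0.02229 × 276 = 6.152 L/h

6.15 L/h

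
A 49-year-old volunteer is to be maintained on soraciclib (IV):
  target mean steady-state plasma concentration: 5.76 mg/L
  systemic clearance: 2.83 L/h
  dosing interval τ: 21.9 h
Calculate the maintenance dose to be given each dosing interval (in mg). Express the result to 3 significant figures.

357 mg

At steady state, Dose/τ = Css × CL.
Dose = Css × CL × τ = 5.76 × 2.830 × 21.9 = 357.0 mg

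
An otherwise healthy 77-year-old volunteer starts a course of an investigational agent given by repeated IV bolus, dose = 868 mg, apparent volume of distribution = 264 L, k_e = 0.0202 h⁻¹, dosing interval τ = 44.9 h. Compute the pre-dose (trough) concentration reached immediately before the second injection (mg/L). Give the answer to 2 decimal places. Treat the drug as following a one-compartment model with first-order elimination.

1.33 mg/L

C₀ per dose = Dose / Vd = 868 / 264 = 3.288 mg/L
Fraction remaining after one interval: r = e^(−kτ) = e^(−0.02020 × 44.9) = 0.4037
Before dose 2, 1 dose has been given (aged 1τ).
C_trough = C₀ × r = 3.288 × 0.4037 = 1.327 mg/L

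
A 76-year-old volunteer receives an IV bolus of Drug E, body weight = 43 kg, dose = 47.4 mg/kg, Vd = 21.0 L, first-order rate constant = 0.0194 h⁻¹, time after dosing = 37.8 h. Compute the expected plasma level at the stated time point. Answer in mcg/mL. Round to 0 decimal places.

Total dose = 47.4 × 43 = 2038 mg
C₀ = Dose / Vd = 2038 / 21.0 = 97.05 mg/L
C = C₀ · e^(−k·t) = 97.05 × e^(−0.01940 × 37.8)
  = 97.05 × 0.4803 = 46.61 mg/L
(46.61 mg/L = 46.61 mcg/mL)

47 mcg/mL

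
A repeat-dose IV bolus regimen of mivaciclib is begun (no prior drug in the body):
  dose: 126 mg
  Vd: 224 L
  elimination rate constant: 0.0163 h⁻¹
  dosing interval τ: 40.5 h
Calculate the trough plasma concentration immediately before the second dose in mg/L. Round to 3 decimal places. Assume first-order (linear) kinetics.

0.291 mg/L

C₀ per dose = Dose / Vd = 126 / 224 = 0.5625 mg/L
Fraction remaining after one interval: r = e^(−kτ) = e^(−0.01630 × 40.5) = 0.5168
Before dose 2, 1 dose has been given (aged 1τ).
C_trough = C₀ × r = 0.5625 × 0.5168 = 0.2907 mg/L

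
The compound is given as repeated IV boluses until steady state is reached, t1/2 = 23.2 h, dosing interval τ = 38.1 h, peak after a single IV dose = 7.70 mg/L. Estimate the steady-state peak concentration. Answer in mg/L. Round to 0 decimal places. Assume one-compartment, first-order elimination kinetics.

k = ln2 / t½ = 0.693147 / 23.2 = 0.02988 h⁻¹
e^(−kτ) = e^(−0.02988 × 38.1) = 0.3203
Accumulation ratio R = 1 / (1 − e^(−kτ)) = 1 / (1 − 0.3203) = 1.471
Steady-state peak = C₀ × R = 7.70 × 1.471 = 11.33 mg/L

11 mg/L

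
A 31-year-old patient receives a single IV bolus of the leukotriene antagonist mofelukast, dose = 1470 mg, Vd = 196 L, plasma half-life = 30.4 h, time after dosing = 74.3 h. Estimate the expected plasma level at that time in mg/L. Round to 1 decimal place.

1.4 mg/L

C₀ = Dose / Vd = 1470 / 196 = 7.500 mg/L
k = ln2 / t½ = 0.693147 / 30.4 = 0.02280 h⁻¹
C = C₀ · e^(−k·t) = 7.500 × e^(−0.02280 × 74.3)
  = 7.500 × 0.1838 = 1.379 mg/L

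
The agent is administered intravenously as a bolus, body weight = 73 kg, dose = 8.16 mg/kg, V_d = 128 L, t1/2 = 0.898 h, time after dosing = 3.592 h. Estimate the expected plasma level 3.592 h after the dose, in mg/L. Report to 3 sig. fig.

0.291 mg/L

Total dose = 8.16 × 73 = 595.7 mg
C₀ = Dose / Vd = 595.7 / 128 = 4.654 mg/L
k = ln2 / t½ = 0.693147 / 0.898 = 0.7719 h⁻¹
t / t½ = 3.592 / 0.898 = 4 half-lives
C = C₀ × (1/2)^4 = 4.654 × 0.06250 = 0.2909 mg/L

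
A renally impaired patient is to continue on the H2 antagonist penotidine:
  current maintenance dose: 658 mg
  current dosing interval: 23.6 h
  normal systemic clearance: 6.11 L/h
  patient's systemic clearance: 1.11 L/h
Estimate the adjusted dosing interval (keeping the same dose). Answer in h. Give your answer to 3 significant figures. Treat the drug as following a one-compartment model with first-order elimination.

130 h

To keep the same average steady-state level, dosing rate must scale with clearance.
CL ratio = 1.11 / 6.11 = 0.1817
New interval (same dose) = 23.6 / 0.1817 = 129.9 h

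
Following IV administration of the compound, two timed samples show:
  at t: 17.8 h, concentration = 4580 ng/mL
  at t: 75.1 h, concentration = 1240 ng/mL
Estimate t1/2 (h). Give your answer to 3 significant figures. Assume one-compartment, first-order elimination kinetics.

k = ln(C₁/C₂) / (t₂ − t₁) = ln(4580/1240) / (75.1 − 17.8)
  = 1.307 / 57.30 = 0.02281 h⁻¹
t½ = ln2 / k = 0.693147 / 0.02281 = 30.39 h

30.4 h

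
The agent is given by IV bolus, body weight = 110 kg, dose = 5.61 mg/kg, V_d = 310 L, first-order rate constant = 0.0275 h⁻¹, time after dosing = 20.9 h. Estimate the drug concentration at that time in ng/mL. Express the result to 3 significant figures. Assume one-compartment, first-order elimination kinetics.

1120 ng/mL

Total dose = 5.61 × 110 = 617.1 mg
C₀ = Dose / Vd = 617.1 / 310 = 1.991 mg/L
C = C₀ · e^(−k·t) = 1.991 × e^(−0.02750 × 20.9)
  = 1.991 × 0.5628 = 1.121 mg/L
Convert: 1.121 mg/L × 1000 = 1121 ng/mL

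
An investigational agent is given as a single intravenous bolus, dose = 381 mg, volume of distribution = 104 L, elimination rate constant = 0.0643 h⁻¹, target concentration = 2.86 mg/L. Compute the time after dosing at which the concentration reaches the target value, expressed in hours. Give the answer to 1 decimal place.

3.9 h

C₀ = Dose / Vd = 381.0 / 104 = 3.663 mg/L
t = ln(C₀ / C) / k = ln(3.663 / 2.86) / 0.06430
  = ln(1.281) / 0.06430 = 0.2476 / 0.06430 = 3.851 h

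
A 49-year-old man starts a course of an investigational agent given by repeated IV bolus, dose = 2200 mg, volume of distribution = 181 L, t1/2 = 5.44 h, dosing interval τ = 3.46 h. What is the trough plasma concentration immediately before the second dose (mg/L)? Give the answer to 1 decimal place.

7.8 mg/L

C₀ per dose = Dose / Vd = 2200 / 181 = 12.15 mg/L
k = ln2 / t½ = 0.693147 / 5.44 = 0.1274 h⁻¹
Fraction remaining after one interval: r = e^(−kτ) = e^(−0.1274 × 3.46) = 0.6435
Before dose 2, 1 dose has been given (aged 1τ).
C_trough = C₀ × r = 12.15 × 0.6435 = 7.819 mg/L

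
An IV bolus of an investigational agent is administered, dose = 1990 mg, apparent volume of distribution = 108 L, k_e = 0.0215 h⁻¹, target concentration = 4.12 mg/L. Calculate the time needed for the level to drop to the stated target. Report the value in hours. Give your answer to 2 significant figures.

70 h

C₀ = Dose / Vd = 1990 / 108 = 18.43 mg/L
t = ln(C₀ / C) / k = ln(18.43 / 4.12) / 0.02150
  = ln(4.473) / 0.02150 = 1.498 / 0.02150 = 69.67 h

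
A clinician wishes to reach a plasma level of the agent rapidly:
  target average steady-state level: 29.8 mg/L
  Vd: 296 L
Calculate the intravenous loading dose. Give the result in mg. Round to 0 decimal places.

LD = Css × Vd = 29.8 × 296 = 8821 mg

8821 mg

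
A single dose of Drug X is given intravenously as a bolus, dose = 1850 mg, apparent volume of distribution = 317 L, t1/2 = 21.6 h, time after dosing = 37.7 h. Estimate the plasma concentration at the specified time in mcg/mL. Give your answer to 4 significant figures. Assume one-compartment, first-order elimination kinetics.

C₀ = Dose / Vd = 1850 / 317 = 5.836 mg/L
k = ln2 / t½ = 0.693147 / 21.6 = 0.03209 h⁻¹
C = C₀ · e^(−k·t) = 5.836 × e^(−0.03209 × 37.7)
  = 5.836 × 0.2983 = 1.741 mg/L
(1.741 mg/L = 1.741 mcg/mL)

1.741 mcg/mL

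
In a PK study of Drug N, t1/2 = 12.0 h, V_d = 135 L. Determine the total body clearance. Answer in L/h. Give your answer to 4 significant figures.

7.798 L/h

k = ln2 / t½ = 0.693147 / 12.0 = 0.05776 h⁻¹
CL = k × Vd = 0.05776 × 135 = 7.798 L/h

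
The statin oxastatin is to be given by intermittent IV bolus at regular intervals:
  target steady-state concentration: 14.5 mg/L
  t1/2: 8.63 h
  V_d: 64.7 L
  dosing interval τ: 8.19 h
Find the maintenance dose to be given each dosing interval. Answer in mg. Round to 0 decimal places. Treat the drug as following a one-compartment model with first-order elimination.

617 mg

k = ln2 / t½ = 0.693147 / 8.63 = 0.08032 h⁻¹
CL = k × Vd = 0.08032 × 64.7 = 5.197 L/h
At steady state, Dose/τ = Css × CL.
Dose = Css × CL × τ = 14.5 × 5.197 × 8.19 = 617.2 mg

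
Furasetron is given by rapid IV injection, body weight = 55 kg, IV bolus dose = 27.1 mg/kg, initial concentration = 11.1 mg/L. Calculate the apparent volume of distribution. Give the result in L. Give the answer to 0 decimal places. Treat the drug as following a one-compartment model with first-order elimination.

134 L

Dose = 27.1 × 55 = 1491 mg
Vd = Dose / C₀ = 1491 / 11.1 = 134.3 L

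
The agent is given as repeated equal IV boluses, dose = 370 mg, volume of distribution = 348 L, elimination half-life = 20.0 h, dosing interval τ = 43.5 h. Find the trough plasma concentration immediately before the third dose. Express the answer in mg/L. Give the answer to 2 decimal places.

C₀ per dose = Dose / Vd = 370 / 348 = 1.063 mg/L
k = ln2 / t½ = 0.693147 / 20.0 = 0.03466 h⁻¹
Fraction remaining after one interval: r = e^(−kτ) = e^(−0.03466 × 43.5) = 0.2214
Before dose 3, 2 doses have been given (aged 1τ, 2τ).
C_trough = C₀ × (r + r²) = 1.063 × (0.2214 + 0.04902) = 0.2875 mg/L

0.29 mg/L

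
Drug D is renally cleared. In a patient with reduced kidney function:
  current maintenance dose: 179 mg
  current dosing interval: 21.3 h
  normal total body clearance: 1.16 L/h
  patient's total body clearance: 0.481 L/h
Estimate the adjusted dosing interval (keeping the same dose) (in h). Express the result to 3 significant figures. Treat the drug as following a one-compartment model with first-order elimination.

51.4 h

To keep the same average steady-state level, dosing rate must scale with clearance.
CL ratio = 0.481 / 1.16 = 0.4147
New interval (same dose) = 21.3 / 0.4147 = 51.36 h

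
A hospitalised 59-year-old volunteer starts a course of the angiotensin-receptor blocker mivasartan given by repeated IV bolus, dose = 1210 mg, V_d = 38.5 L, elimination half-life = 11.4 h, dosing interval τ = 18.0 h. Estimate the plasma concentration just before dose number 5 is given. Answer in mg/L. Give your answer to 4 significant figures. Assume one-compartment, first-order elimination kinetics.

15.61 mg/L

C₀ per dose = Dose / Vd = 1210 / 38.5 = 31.43 mg/L
k = ln2 / t½ = 0.693147 / 11.4 = 0.06080 h⁻¹
Fraction remaining after one interval: r = e^(−kτ) = e^(−0.06080 × 18.0) = 0.3347
Before dose 5, 4 doses have been given (aged 1τ, 2τ, 3τ, 4τ).
C_trough = C₀ × (r + r² + … + r^4) = C₀ × r(1−r^4)/(1−r)
        = 31.43 × 0.3347 × (1 − 0.01255) / (1 − 0.3347) = 15.61 mg/L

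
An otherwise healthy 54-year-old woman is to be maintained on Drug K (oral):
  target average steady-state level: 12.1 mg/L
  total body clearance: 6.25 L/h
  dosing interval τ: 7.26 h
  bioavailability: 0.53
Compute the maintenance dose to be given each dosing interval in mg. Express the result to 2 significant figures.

1000 mg

At steady state, F × (Dose/τ) = Css × CL.
Dose = Css × CL × τ / F = 12.1 × 6.250 × 7.26 / 0.53 = 1036 mg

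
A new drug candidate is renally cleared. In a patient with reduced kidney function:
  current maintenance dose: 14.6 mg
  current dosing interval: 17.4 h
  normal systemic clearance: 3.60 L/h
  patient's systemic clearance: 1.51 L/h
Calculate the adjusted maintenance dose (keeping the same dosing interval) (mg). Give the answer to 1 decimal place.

6.1 mg

To keep the same average steady-state level, dosing rate must scale with clearance.
CL ratio = 1.51 / 3.60 = 0.4194
New dose (same interval) = 14.6 × 0.4194 = 6.123 mg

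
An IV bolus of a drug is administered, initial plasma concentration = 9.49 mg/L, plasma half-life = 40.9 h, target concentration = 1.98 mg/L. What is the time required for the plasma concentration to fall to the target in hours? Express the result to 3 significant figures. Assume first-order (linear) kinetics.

92.5 h

k = ln2 / t½ = 0.693147 / 40.9 = 0.01695 h⁻¹
t = ln(C₀ / C) / k = ln(9.490 / 1.98) / 0.01695
  = ln(4.793) / 0.01695 = 1.567 / 0.01695 = 92.45 h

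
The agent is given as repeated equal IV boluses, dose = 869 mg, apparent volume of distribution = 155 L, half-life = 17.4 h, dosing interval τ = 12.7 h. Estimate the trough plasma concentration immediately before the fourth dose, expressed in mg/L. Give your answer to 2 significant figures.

C₀ per dose = Dose / Vd = 869 / 155 = 5.606 mg/L
k = ln2 / t½ = 0.693147 / 17.4 = 0.03984 h⁻¹
Fraction remaining after one interval: r = e^(−kτ) = e^(−0.03984 × 12.7) = 0.6029
Before dose 4, 3 doses have been given (aged 1τ, 2τ, 3τ).
C_trough = C₀ × (r + r² + … + r^3) = C₀ × r(1−r^3)/(1−r)
        = 5.606 × 0.6029 × (1 − 0.2191) / (1 − 0.6029) = 6.647 mg/L

6.6 mg/L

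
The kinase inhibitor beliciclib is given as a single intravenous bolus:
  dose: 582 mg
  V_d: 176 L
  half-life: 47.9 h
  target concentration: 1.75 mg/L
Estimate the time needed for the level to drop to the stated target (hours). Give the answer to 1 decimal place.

44.0 h

C₀ = Dose / Vd = 582.0 / 176 = 3.307 mg/L
k = ln2 / t½ = 0.693147 / 47.9 = 0.01447 h⁻¹
t = ln(C₀ / C) / k = ln(3.307 / 1.75) / 0.01447
  = ln(1.890) / 0.01447 = 0.6366 / 0.01447 = 43.99 h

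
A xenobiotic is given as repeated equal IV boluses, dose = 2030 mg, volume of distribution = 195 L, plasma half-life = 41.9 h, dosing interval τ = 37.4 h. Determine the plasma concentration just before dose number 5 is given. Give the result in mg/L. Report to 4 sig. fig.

C₀ per dose = Dose / Vd = 2030 / 195 = 10.41 mg/L
k = ln2 / t½ = 0.693147 / 41.9 = 0.01654 h⁻¹
Fraction remaining after one interval: r = e^(−kτ) = e^(−0.01654 × 37.4) = 0.5387
Before dose 5, 4 doses have been given (aged 1τ, 2τ, 3τ, 4τ).
C_trough = C₀ × (r + r² + … + r^4) = C₀ × r(1−r^4)/(1−r)
        = 10.41 × 0.5387 × (1 − 0.08421) / (1 − 0.5387) = 11.13 mg/L

11.13 mg/L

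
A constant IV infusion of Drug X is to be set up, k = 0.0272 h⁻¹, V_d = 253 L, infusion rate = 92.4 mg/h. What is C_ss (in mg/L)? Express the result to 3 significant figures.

CL = k × Vd = 0.02720 × 253 = 6.882 L/h
At steady state Css = R₀ / CL = 92.4 / 6.882 = 13.43 mg/L

13.4 mg/L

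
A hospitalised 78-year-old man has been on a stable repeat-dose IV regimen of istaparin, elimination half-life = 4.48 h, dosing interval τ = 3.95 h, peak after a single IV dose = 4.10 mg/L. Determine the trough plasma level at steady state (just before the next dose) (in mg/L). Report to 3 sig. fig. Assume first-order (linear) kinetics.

4.87 mg/L

k = ln2 / t½ = 0.693147 / 4.48 = 0.1547 h⁻¹
e^(−kτ) = e^(−0.1547 × 3.95) = 0.5428
Accumulation ratio R = 1 / (1 − e^(−kτ)) = 1 / (1 − 0.5428) = 2.187
Steady-state trough = C₀ × R × e^(−kτ) = 4.10 × 2.187 × 0.5428 = 4.867 mg/L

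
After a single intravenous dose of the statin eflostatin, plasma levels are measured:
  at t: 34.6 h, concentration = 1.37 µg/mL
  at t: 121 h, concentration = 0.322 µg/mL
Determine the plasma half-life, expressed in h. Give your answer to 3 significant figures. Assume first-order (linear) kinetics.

k = ln(C₁/C₂) / (t₂ − t₁) = ln(1.37/0.322) / (121 − 34.6)
  = 1.448 / 86.40 = 0.01676 h⁻¹
t½ = ln2 / k = 0.693147 / 0.01676 = 41.36 h

41.4 h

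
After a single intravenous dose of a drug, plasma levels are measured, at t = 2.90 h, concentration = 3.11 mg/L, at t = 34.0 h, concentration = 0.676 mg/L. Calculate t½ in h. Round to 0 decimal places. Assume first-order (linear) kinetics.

k = ln(C₁/C₂) / (t₂ − t₁) = ln(3.11/0.676) / (34.0 − 2.90)
  = 1.526 / 31.10 = 0.04907 h⁻¹
t½ = ln2 / k = 0.693147 / 0.04907 = 14.13 h

14 h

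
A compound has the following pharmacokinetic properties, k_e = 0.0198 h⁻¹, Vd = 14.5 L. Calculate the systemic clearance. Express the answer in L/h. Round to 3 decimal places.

CL = k × Vd = 0.0198 × 14.5 = 0.2871 L/h

0.287 L/h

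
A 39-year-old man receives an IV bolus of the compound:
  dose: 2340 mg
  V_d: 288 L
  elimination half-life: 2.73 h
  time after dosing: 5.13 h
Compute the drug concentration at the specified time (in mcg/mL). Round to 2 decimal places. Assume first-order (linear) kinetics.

2.21 mcg/mL

C₀ = Dose / Vd = 2340 / 288 = 8.125 mg/L
k = ln2 / t½ = 0.693147 / 2.73 = 0.2539 h⁻¹
C = C₀ · e^(−k·t) = 8.125 × e^(−0.2539 × 5.13)
  = 8.125 × 0.2718 = 2.208 mg/L
(2.208 mg/L = 2.208 mcg/mL)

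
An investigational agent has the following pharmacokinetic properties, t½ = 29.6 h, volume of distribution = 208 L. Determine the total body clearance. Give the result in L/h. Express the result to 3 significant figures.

k = ln2 / t½ = 0.693147 / 29.6 = 0.02342 h⁻¹
CL = k × Vd = 0.02342 × 208 = 4.871 L/h

4.87 L/h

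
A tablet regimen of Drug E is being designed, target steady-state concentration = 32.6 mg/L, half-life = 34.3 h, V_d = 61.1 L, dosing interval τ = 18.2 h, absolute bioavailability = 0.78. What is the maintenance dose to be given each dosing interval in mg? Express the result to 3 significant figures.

k = ln2 / t½ = 0.693147 / 34.3 = 0.02021 h⁻¹
CL = k × Vd = 0.02021 × 61.1 = 1.235 L/h
At steady state, F × (Dose/τ) = Css × CL.
Dose = Css × CL × τ / F = 32.6 × 1.235 × 18.2 / 0.78 = 939.4 mg

939 mg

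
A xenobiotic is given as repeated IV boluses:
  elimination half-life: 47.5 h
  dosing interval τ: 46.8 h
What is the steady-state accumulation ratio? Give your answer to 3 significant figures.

2.02

k = ln2 / t½ = 0.693147 / 47.5 = 0.01459 h⁻¹
e^(−kτ) = e^(−0.01459 × 46.8) = 0.5052
Accumulation ratio R = 1 / (1 − e^(−kτ)) = 1 / (1 − 0.5052) = 2.021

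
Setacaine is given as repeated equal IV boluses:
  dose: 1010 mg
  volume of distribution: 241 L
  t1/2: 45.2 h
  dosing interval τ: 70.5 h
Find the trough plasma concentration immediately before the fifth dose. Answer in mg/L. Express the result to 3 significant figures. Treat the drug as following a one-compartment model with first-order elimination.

C₀ per dose = Dose / Vd = 1010 / 241 = 4.191 mg/L
k = ln2 / t½ = 0.693147 / 45.2 = 0.01534 h⁻¹
Fraction remaining after one interval: r = e^(−kτ) = e^(−0.01534 × 70.5) = 0.3391
Before dose 5, 4 doses have been given (aged 1τ, 2τ, 3τ, 4τ).
C_trough = C₀ × (r + r² + … + r^4) = C₀ × r(1−r^4)/(1−r)
        = 4.191 × 0.3391 × (1 − 0.01322) / (1 − 0.3391) = 2.122 mg/L

2.12 mg/L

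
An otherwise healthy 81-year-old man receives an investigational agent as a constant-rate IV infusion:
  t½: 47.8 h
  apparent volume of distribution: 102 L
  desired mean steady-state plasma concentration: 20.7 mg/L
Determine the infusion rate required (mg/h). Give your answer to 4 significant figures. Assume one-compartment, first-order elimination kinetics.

30.62 mg/h

k = ln2 / t½ = 0.693147 / 47.8 = 0.01450 h⁻¹
CL = k × Vd = 0.01450 × 102 = 1.479 L/h
At steady state, infusion rate R₀ = Css × CL = 20.7 × 1.479 = 30.62 mg/h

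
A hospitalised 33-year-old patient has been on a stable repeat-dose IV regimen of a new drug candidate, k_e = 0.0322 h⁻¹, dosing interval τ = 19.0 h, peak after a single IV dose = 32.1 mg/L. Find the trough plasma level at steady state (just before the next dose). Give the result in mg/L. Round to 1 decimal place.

38.0 mg/L

e^(−kτ) = e^(−0.03220 × 19.0) = 0.5424
Accumulation ratio R = 1 / (1 − e^(−kτ)) = 1 / (1 − 0.5424) = 2.185
Steady-state trough = C₀ × R × e^(−kτ) = 32.1 × 2.185 × 0.5424 = 38.04 mg/L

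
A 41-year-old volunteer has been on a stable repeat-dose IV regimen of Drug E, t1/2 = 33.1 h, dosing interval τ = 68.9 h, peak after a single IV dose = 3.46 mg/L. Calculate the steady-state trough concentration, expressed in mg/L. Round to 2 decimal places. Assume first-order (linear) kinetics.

k = ln2 / t½ = 0.693147 / 33.1 = 0.02094 h⁻¹
e^(−kτ) = e^(−0.02094 × 68.9) = 0.2363
Accumulation ratio R = 1 / (1 − e^(−kτ)) = 1 / (1 − 0.2363) = 1.309
Steady-state trough = C₀ × R × e^(−kτ) = 3.46 × 1.309 × 0.2363 = 1.070 mg/L

1.07 mg/L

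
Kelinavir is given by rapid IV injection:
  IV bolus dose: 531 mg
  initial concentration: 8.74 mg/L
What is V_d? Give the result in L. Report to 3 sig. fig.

60.8 L

Vd = Dose / C₀ = 531.0 / 8.74 = 60.76 L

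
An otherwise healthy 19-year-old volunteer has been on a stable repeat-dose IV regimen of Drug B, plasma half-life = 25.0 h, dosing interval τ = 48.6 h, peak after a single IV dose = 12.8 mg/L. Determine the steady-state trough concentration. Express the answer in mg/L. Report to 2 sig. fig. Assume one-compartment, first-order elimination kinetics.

4.5 mg/L

k = ln2 / t½ = 0.693147 / 25.0 = 0.02773 h⁻¹
e^(−kτ) = e^(−0.02773 × 48.6) = 0.2598
Accumulation ratio R = 1 / (1 − e^(−kτ)) = 1 / (1 − 0.2598) = 1.351
Steady-state trough = C₀ × R × e^(−kτ) = 12.8 × 1.351 × 0.2598 = 4.493 mg/L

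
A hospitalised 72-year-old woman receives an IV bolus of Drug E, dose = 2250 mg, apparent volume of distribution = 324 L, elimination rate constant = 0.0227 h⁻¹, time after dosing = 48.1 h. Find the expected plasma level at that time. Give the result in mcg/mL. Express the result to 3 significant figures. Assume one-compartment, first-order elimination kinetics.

C₀ = Dose / Vd = 2250 / 324 = 6.944 mg/L
C = C₀ · e^(−k·t) = 6.944 × e^(−0.02270 × 48.1)
  = 6.944 × 0.3356 = 2.330 mg/L
(2.330 mg/L = 2.330 mcg/mL)

2.33 mcg/mL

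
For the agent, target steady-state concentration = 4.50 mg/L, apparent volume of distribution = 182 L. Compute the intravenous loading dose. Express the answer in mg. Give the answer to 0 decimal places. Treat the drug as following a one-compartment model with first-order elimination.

819 mg

LD = Css × Vd = 4.50 × 182 = 819.0 mg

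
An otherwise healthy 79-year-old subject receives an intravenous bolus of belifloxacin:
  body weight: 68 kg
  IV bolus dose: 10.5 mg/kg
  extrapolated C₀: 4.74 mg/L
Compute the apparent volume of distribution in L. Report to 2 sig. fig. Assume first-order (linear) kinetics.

150 L

Dose = 10.5 × 68 = 714.0 mg
Vd = Dose / C₀ = 714.0 / 4.74 = 150.6 L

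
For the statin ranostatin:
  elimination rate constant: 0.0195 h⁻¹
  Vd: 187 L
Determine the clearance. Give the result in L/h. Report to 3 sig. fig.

CL = k × Vd = 0.0195 × 187 = 3.647 L/h

3.65 L/h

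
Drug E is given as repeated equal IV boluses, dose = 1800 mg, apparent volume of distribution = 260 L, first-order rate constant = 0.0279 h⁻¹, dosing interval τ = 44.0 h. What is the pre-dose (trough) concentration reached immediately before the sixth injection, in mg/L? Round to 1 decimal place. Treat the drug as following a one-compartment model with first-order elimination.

2.9 mg/L

C₀ per dose = Dose / Vd = 1800 / 260 = 6.923 mg/L
Fraction remaining after one interval: r = e^(−kτ) = e^(−0.02790 × 44.0) = 0.2930
Before dose 6, 5 doses have been given (aged 1τ, 2τ, 3τ, 4τ, 5τ).
C_trough = C₀ × (r + r² + … + r^5) = C₀ × r(1−r^5)/(1−r)
        = 6.923 × 0.2930 × (1 − 0.002159) / (1 − 0.2930) = 2.863 mg/L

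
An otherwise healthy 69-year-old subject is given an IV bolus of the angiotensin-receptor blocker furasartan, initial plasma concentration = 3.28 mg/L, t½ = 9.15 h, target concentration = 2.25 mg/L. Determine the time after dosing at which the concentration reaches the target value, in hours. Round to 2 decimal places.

k = ln2 / t½ = 0.693147 / 9.15 = 0.07575 h⁻¹
t = ln(C₀ / C) / k = ln(3.280 / 2.25) / 0.07575
  = ln(1.458) / 0.07575 = 0.3771 / 0.07575 = 4.978 h

4.98 h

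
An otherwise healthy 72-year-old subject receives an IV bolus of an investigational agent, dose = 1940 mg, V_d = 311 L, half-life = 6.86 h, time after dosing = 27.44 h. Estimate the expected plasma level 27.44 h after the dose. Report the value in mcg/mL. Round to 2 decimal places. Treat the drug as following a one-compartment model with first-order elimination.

C₀ = Dose / Vd = 1940 / 311 = 6.238 mg/L
k = ln2 / t½ = 0.693147 / 6.86 = 0.1010 h⁻¹
t / t½ = 27.44 / 6.86 = 4 half-lives
C = C₀ × (1/2)^4 = 6.238 × 0.06250 = 0.3899 mg/L
(0.3899 mg/L = 0.3899 mcg/mL)

0.39 mcg/mL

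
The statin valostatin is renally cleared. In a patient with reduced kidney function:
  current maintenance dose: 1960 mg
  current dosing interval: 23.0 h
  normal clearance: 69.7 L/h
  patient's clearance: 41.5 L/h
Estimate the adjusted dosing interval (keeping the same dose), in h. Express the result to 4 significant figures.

38.63 h

To keep the same average steady-state level, dosing rate must scale with clearance.
CL ratio = 41.5 / 69.7 = 0.5954
New interval (same dose) = 23.0 / 0.5954 = 38.63 h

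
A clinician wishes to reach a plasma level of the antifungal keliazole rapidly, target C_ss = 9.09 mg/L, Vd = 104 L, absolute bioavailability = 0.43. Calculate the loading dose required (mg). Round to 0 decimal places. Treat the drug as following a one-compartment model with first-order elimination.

LD = Css × Vd / F = 9.09 × 104 / 0.43 = 2199 mg

2199 mg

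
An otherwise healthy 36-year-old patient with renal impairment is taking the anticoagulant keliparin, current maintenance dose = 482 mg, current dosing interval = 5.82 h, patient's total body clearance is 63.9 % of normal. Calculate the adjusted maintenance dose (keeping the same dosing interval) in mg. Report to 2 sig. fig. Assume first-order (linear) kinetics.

To keep the same average steady-state level, dosing rate must scale with clearance.
CL ratio = 63.9 / 100 = 0.6390
New dose (same interval) = 482 × 0.6390 = 308.0 mg

310 mg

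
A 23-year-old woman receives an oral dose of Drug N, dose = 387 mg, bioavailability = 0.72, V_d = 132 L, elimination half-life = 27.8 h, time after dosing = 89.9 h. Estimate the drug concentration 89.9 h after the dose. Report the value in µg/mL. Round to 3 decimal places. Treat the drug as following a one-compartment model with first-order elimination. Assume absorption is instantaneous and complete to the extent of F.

0.224 µg/mL

Amount reaching circulation = F × Dose = 0.72 × 387.0 = 278.6 mg
C₀ = F·Dose / Vd = 278.6 / 132 = 2.111 mg/L
k = ln2 / t½ = 0.693147 / 27.8 = 0.02493 h⁻¹
C = C₀ · e^(−k·t) = 2.111 × e^(−0.02493 × 89.9)
  = 2.111 × 0.1063 = 0.2244 mg/L
(0.2244 mg/L = 0.2244 µg/mL)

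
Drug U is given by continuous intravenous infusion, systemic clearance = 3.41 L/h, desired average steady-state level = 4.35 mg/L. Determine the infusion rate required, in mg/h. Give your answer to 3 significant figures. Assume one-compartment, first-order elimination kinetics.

At steady state, infusion rate R₀ = Css × CL = 4.35 × 3.410 = 14.83 mg/h

14.8 mg/h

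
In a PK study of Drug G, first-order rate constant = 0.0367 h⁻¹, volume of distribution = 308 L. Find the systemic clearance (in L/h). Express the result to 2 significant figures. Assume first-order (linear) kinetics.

CL = k × Vd = 0.0367 × 308 = 11.30 L/h

11 L/h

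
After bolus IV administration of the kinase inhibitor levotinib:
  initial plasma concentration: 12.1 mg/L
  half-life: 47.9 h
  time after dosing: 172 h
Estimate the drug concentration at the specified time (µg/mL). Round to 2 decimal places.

k = ln2 / t½ = 0.693147 / 47.9 = 0.01447 h⁻¹
C = C₀ · e^(−k·t) = 12.10 × e^(−0.01447 × 172)
  = 12.10 × 0.08301 = 1.004 mg/L
(1.004 mg/L = 1.004 µg/mL)

1.00 µg/mL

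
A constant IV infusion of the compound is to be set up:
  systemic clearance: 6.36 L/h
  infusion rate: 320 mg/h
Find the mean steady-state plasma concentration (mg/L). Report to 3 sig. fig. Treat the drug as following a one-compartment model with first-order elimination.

At steady state Css = R₀ / CL = 320 / 6.360 = 50.31 mg/L

50.3 mg/L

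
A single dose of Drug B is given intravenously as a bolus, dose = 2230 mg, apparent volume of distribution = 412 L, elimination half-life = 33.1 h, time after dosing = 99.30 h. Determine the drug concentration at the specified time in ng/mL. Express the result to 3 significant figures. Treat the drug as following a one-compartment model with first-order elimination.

C₀ = Dose / Vd = 2230 / 412 = 5.413 mg/L
k = ln2 / t½ = 0.693147 / 33.1 = 0.02094 h⁻¹
t / t½ = 99.30 / 33.1 = 3 half-lives
C = C₀ × (1/2)^3 = 5.413 × 0.1250 = 0.6766 mg/L
Convert: 0.6766 mg/L × 1000 = 676.6 ng/mL

677 ng/mL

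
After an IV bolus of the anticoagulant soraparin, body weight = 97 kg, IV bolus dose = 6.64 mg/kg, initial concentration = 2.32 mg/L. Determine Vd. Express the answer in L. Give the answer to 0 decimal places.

Dose = 6.64 × 97 = 644.1 mg
Vd = Dose / C₀ = 644.1 / 2.32 = 277.6 L

278 L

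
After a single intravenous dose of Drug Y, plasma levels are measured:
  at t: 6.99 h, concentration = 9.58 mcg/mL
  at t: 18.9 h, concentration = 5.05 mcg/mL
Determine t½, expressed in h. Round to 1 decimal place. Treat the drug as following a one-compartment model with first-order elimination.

12.9 h

k = ln(C₁/C₂) / (t₂ − t₁) = ln(9.58/5.05) / (18.9 − 6.99)
  = 0.6403 / 11.91 = 0.05376 h⁻¹
t½ = ln2 / k = 0.693147 / 0.05376 = 12.89 h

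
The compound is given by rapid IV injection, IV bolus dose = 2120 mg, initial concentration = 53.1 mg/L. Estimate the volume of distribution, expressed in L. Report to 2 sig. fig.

Vd = Dose / C₀ = 2120 / 53.1 = 39.92 L

40 L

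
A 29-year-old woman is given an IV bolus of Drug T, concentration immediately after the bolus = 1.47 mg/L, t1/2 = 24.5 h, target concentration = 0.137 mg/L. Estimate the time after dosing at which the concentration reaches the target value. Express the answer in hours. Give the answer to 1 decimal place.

k = ln2 / t½ = 0.693147 / 24.5 = 0.02829 h⁻¹
t = ln(C₀ / C) / k = ln(1.470 / 0.137) / 0.02829
  = ln(10.73) / 0.02829 = 2.373 / 0.02829 = 83.88 h

83.9 h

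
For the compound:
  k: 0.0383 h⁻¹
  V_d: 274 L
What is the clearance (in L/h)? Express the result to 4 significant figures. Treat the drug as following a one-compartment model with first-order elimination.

CL = k × Vd = 0.0383 × 274 = 10.49 L/h

10.49 L/h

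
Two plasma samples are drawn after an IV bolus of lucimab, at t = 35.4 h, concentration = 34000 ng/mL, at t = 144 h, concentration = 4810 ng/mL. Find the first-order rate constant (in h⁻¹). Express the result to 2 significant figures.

k = ln(C₁/C₂) / (t₂ − t₁) = ln(34000/4810) / (144 − 35.4)
  = 1.956 / 108.6 = 0.01801 h⁻¹

0.018 h⁻¹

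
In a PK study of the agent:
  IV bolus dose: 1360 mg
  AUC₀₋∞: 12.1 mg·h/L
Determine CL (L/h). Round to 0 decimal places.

112 L/h

CL = Dose / AUC = 1360 / 12.1 = 112.4 L/h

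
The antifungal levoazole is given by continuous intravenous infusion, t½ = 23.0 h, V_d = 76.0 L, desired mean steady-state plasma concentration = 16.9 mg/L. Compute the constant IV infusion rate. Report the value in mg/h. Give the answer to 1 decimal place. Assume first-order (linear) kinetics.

38.7 mg/h

k = ln2 / t½ = 0.693147 / 23.0 = 0.03014 h⁻¹
CL = k × Vd = 0.03014 × 76.0 = 2.291 L/h
At steady state, infusion rate R₀ = Css × CL = 16.9 × 2.291 = 38.72 mg/h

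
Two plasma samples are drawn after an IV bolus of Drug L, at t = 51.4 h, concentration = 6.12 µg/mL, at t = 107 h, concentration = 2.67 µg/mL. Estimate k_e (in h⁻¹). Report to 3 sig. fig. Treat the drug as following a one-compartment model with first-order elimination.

k = ln(C₁/C₂) / (t₂ − t₁) = ln(6.12/2.67) / (107 − 51.4)
  = 0.8295 / 55.60 = 0.01492 h⁻¹

0.0149 h⁻¹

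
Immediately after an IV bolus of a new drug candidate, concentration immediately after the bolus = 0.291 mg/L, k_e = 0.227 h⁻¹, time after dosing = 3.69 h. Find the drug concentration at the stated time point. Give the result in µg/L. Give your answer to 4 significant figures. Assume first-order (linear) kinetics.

C = C₀ · e^(−k·t) = 0.2910 × e^(−0.2270 × 3.69)
  = 0.2910 × 0.4327 = 0.1259 mg/L
Convert: 0.1259 mg/L × 1000 = 125.9 µg/L

125.9 µg/L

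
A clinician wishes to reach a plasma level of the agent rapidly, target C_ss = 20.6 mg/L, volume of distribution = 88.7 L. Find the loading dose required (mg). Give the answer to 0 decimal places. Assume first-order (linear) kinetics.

LD = Css × Vd = 20.6 × 88.7 = 1827 mg

1827 mg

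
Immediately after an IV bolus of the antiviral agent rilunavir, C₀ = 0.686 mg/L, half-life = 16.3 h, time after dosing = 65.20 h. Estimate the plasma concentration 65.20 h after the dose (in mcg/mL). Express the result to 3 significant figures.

k = ln2 / t½ = 0.693147 / 16.3 = 0.04252 h⁻¹
t / t½ = 65.20 / 16.3 = 4 half-lives
C = C₀ × (1/2)^4 = 0.6860 × 0.06250 = 0.04288 mg/L
(0.04288 mg/L = 0.04288 mcg/mL)

0.0429 mcg/mL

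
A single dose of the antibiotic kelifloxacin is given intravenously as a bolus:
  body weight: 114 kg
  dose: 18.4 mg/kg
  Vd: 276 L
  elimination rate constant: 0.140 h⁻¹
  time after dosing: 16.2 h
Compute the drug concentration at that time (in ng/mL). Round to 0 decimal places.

787 ng/mL

Total dose = 18.4 × 114 = 2098 mg
C₀ = Dose / Vd = 2098 / 276 = 7.601 mg/L
C = C₀ · e^(−k·t) = 7.601 × e^(−0.1400 × 16.2)
  = 7.601 × 0.1035 = 0.7867 mg/L
Convert: 0.7867 mg/L × 1000 = 786.7 ng/mL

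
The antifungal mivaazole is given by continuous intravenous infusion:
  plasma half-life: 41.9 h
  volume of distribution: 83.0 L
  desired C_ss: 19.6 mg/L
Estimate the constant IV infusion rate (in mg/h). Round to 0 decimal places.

k = ln2 / t½ = 0.693147 / 41.9 = 0.01654 h⁻¹
CL = k × Vd = 0.01654 × 83.0 = 1.373 L/h
At steady state, infusion rate R₀ = Css × CL = 19.6 × 1.373 = 26.91 mg/h

27 mg/h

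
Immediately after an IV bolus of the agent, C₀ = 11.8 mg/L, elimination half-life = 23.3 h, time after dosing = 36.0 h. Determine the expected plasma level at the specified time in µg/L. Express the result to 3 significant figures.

k = ln2 / t½ = 0.693147 / 23.3 = 0.02975 h⁻¹
C = C₀ · e^(−k·t) = 11.80 × e^(−0.02975 × 36.0)
  = 11.80 × 0.3427 = 4.044 mg/L
Convert: 4.044 mg/L × 1000 = 4044 µg/L

4040 µg/L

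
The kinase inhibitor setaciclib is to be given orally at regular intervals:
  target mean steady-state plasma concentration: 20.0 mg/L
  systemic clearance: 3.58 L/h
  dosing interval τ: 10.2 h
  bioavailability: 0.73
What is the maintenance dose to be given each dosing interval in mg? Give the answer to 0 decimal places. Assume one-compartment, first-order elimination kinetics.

1000 mg

At steady state, F × (Dose/τ) = Css × CL.
Dose = Css × CL × τ / F = 20.0 × 3.580 × 10.2 / 0.73 = 1000 mg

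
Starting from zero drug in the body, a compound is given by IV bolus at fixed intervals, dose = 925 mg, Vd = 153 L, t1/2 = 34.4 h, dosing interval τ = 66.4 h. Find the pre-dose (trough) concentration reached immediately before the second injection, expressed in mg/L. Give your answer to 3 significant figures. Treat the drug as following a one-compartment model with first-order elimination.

C₀ per dose = Dose / Vd = 925 / 153 = 6.046 mg/L
k = ln2 / t½ = 0.693147 / 34.4 = 0.02015 h⁻¹
Fraction remaining after one interval: r = e^(−kτ) = e^(−0.02015 × 66.4) = 0.2624
Before dose 2, 1 dose has been given (aged 1τ).
C_trough = C₀ × r = 6.046 × 0.2624 = 1.586 mg/L

1.59 mg/L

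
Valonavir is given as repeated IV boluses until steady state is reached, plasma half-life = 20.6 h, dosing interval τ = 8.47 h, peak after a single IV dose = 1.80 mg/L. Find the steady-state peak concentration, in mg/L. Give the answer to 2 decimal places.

7.26 mg/L

k = ln2 / t½ = 0.693147 / 20.6 = 0.03365 h⁻¹
e^(−kτ) = e^(−0.03365 × 8.47) = 0.7520
Accumulation ratio R = 1 / (1 − e^(−kτ)) = 1 / (1 − 0.7520) = 4.032
Steady-state peak = C₀ × R = 1.80 × 4.032 = 7.258 mg/L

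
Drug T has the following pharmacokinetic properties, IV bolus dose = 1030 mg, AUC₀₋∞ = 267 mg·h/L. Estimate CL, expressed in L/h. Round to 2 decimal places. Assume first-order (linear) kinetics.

3.86 L/h

CL = Dose / AUC = 1030 / 267 = 3.858 L/h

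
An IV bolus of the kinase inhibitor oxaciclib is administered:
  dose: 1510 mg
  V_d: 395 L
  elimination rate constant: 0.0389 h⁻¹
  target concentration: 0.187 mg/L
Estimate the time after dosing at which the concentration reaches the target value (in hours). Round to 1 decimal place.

C₀ = Dose / Vd = 1510 / 395 = 3.823 mg/L
t = ln(C₀ / C) / k = ln(3.823 / 0.187) / 0.03890
  = ln(20.44) / 0.03890 = 3.017 / 0.03890 = 77.56 h

77.6 h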